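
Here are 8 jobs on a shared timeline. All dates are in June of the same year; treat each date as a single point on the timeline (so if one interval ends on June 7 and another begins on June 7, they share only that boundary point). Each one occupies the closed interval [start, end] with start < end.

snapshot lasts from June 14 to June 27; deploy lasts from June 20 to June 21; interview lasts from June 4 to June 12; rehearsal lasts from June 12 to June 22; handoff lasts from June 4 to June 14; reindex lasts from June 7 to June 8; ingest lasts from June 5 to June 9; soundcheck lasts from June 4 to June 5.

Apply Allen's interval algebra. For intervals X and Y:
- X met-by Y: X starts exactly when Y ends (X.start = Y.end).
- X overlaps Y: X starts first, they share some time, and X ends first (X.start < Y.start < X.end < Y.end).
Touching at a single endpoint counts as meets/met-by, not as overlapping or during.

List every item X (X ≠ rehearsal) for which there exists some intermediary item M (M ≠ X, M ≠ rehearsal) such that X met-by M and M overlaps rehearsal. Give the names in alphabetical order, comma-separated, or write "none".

snapshot

Target rehearsal = [June 12, June 22].
Intermediaries M with M overlaps rehearsal: handoff.
Via handoff — items with X met-by handoff: snapshot.
Union: snapshot.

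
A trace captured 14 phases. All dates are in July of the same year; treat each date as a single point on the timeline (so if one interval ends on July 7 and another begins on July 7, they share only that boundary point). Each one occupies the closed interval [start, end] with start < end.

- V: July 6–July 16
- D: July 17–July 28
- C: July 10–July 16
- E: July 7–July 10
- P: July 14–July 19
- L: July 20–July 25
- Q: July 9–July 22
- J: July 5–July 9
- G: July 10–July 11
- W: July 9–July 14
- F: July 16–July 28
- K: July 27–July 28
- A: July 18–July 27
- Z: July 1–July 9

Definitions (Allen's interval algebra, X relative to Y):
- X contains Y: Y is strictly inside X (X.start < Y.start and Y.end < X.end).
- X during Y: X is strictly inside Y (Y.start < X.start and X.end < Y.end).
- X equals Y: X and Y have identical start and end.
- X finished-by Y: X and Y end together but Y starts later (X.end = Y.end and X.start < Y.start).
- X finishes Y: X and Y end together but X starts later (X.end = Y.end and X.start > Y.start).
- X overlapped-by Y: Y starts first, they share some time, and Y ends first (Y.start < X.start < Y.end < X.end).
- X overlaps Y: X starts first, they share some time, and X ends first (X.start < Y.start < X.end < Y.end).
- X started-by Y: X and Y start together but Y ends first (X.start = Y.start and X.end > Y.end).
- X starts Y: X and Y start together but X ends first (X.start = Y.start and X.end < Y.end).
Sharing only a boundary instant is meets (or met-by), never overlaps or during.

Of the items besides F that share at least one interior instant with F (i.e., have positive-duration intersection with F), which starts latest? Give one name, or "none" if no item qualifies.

K

Target F = [July 16, July 28].
A [July 18, July 27] → during → candidate.
C [July 10, July 16] → meets → excluded.
D [July 17, July 28] → finishes → candidate.
E [July 7, July 10] → before → excluded.
G [July 10, July 11] → before → excluded.
J [July 5, July 9] → before → excluded.
K [July 27, July 28] → finishes → candidate.
L [July 20, July 25] → during → candidate.
P [July 14, July 19] → overlaps → candidate.
Q [July 9, July 22] → overlaps → candidate.
V [July 6, July 16] → meets → excluded.
W [July 9, July 14] → before → excluded.
Z [July 1, July 9] → before → excluded.
Among candidates, latest start is July 27 → K.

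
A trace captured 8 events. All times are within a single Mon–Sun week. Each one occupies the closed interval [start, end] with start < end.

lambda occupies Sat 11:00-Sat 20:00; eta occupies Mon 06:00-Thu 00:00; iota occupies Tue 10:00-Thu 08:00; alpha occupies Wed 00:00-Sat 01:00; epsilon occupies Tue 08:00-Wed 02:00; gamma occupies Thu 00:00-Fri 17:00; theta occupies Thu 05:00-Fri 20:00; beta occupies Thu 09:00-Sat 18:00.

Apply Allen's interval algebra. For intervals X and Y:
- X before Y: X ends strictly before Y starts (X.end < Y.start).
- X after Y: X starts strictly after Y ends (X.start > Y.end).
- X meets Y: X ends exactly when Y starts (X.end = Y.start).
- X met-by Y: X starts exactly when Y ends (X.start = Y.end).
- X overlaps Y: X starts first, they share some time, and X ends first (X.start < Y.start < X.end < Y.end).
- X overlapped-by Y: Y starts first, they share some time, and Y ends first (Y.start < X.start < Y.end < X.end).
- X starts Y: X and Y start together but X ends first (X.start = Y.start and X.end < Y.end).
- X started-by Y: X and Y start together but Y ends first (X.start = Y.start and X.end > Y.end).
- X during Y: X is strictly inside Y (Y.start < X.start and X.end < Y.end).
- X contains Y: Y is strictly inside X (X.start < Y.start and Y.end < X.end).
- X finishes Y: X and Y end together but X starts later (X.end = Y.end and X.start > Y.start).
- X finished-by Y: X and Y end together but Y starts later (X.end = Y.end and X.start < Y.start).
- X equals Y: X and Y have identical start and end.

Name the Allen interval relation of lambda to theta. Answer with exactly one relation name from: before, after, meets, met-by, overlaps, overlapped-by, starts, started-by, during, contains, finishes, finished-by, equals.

after

lambda = [Sat 11:00, Sat 20:00]; theta = [Thu 05:00, Fri 20:00].
Compare endpoints: lambda.start > theta.start, lambda.start > theta.end, lambda.end > theta.start, lambda.end > theta.end.
That pattern is 'after'.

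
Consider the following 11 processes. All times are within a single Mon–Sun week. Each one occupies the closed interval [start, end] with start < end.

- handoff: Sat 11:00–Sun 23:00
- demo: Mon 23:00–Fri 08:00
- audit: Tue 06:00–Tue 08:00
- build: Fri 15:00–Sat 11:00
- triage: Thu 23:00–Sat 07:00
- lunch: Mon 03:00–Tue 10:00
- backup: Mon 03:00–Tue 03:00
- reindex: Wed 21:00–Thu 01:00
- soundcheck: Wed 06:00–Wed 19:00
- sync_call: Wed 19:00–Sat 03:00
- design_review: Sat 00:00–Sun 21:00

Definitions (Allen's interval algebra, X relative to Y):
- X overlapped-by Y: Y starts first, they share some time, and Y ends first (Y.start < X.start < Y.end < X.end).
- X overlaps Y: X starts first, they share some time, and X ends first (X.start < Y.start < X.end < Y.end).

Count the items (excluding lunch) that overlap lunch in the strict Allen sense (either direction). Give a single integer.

Target lunch = [Mon 03:00, Tue 10:00].
audit [Tue 06:00, Tue 08:00] → during → no.
backup [Mon 03:00, Tue 03:00] → starts → no.
build [Fri 15:00, Sat 11:00] → after → no.
demo [Mon 23:00, Fri 08:00] → overlapped-by → counts.
design_review [Sat 00:00, Sun 21:00] → after → no.
handoff [Sat 11:00, Sun 23:00] → after → no.
reindex [Wed 21:00, Thu 01:00] → after → no.
soundcheck [Wed 06:00, Wed 19:00] → after → no.
sync_call [Wed 19:00, Sat 03:00] → after → no.
triage [Thu 23:00, Sat 07:00] → after → no.
Total: 1.

1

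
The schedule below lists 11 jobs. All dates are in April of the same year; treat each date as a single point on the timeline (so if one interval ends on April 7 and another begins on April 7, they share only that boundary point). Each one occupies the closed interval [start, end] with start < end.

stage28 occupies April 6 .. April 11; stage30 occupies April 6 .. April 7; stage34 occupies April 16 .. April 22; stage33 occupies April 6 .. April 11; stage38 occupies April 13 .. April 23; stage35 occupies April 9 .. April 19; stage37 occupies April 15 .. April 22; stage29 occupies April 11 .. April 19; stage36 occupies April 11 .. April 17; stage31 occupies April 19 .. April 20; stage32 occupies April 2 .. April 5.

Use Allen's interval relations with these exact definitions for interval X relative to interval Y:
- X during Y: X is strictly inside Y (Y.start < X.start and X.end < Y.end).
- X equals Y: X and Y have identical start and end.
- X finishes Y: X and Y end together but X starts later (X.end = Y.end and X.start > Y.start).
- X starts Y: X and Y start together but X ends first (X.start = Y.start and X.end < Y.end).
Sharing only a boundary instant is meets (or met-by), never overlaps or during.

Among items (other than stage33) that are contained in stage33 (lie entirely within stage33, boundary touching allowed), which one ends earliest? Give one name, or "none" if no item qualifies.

Target stage33 = [April 6, April 11].
stage28 [April 6, April 11] → equals → candidate.
stage29 [April 11, April 19] → met-by → excluded.
stage30 [April 6, April 7] → starts → candidate.
stage31 [April 19, April 20] → after → excluded.
stage32 [April 2, April 5] → before → excluded.
stage34 [April 16, April 22] → after → excluded.
stage35 [April 9, April 19] → overlapped-by → excluded.
stage36 [April 11, April 17] → met-by → excluded.
stage37 [April 15, April 22] → after → excluded.
stage38 [April 13, April 23] → after → excluded.
Among candidates, earliest end is April 7 → stage30.

stage30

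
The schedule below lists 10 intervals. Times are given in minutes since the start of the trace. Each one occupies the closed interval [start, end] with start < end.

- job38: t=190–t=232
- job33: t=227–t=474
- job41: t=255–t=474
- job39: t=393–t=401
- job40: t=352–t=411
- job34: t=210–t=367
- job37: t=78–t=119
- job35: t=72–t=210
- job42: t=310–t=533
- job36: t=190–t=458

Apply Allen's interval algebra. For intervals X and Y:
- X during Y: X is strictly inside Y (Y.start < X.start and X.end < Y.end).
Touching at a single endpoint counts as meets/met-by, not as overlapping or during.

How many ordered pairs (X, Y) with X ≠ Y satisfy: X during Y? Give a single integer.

11

Checking all 90 ordered pairs for relation 'during'; matching pairs in alphabetical order:
(job34, job36): job34 during job36 ✓
(job37, job35): job37 during job35 ✓
(job39, job33): job39 during job33 ✓
(job39, job36): job39 during job36 ✓
(job39, job40): job39 during job40 ✓
(job39, job41): job39 during job41 ✓
(job39, job42): job39 during job42 ✓
(job40, job33): job40 during job33 ✓
(job40, job36): job40 during job36 ✓
(job40, job41): job40 during job41 ✓
(job40, job42): job40 during job42 ✓
Count: 11.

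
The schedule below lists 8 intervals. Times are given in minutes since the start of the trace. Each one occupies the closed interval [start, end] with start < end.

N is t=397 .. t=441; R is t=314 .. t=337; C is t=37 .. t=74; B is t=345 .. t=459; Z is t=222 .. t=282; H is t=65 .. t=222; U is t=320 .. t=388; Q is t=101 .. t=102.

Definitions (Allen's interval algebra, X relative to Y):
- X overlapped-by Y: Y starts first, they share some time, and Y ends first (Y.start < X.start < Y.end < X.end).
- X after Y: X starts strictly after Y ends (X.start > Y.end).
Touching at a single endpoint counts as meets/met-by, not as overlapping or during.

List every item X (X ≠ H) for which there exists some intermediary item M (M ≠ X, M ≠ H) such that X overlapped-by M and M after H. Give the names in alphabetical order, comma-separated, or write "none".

B, U

Target H = [t=65, t=222].
Intermediaries M with M after H: B, N, R, U.
Via B — items with X overlapped-by B: none.
Via N — items with X overlapped-by N: none.
Via R — items with X overlapped-by R: U.
Via U — items with X overlapped-by U: B.
Union: B, U.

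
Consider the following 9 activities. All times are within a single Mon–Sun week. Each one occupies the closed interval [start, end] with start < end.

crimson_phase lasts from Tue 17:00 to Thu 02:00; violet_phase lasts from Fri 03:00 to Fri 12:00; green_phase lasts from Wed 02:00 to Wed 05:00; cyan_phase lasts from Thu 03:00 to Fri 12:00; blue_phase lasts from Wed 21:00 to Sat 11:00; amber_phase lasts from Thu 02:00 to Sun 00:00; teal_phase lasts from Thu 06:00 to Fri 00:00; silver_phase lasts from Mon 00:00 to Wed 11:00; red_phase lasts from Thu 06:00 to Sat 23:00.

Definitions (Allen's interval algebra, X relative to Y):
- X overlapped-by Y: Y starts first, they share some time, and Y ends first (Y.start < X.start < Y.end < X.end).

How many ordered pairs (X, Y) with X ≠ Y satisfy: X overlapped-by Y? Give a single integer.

5

Checking all 72 ordered pairs for relation 'overlapped-by'; matching pairs in alphabetical order:
(amber_phase, blue_phase): amber_phase overlapped-by blue_phase ✓
(blue_phase, crimson_phase): blue_phase overlapped-by crimson_phase ✓
(crimson_phase, silver_phase): crimson_phase overlapped-by silver_phase ✓
(red_phase, blue_phase): red_phase overlapped-by blue_phase ✓
(red_phase, cyan_phase): red_phase overlapped-by cyan_phase ✓
Count: 5.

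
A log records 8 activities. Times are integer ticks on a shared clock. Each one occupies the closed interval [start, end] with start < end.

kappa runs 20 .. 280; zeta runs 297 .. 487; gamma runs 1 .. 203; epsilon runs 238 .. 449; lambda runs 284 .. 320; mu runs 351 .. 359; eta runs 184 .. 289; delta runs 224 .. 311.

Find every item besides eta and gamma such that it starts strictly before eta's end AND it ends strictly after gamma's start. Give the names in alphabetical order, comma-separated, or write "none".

delta, epsilon, kappa, lambda

Conditions: its start is strictly before eta's end (X.start < 289) AND its end is strictly after gamma's start (X.end > 1).
delta: start 224 < 289? ✓; end 311 > 1? ✓ → yes.
epsilon: start 238 < 289? ✓; end 449 > 1? ✓ → yes.
kappa: start 20 < 289? ✓; end 280 > 1? ✓ → yes.
lambda: start 284 < 289? ✓; end 320 > 1? ✓ → yes.
mu: start 351 < 289? ✗; end 359 > 1? ✓ → no.
zeta: start 297 < 289? ✗; end 487 > 1? ✓ → no.
Result: delta, epsilon, kappa, lambda.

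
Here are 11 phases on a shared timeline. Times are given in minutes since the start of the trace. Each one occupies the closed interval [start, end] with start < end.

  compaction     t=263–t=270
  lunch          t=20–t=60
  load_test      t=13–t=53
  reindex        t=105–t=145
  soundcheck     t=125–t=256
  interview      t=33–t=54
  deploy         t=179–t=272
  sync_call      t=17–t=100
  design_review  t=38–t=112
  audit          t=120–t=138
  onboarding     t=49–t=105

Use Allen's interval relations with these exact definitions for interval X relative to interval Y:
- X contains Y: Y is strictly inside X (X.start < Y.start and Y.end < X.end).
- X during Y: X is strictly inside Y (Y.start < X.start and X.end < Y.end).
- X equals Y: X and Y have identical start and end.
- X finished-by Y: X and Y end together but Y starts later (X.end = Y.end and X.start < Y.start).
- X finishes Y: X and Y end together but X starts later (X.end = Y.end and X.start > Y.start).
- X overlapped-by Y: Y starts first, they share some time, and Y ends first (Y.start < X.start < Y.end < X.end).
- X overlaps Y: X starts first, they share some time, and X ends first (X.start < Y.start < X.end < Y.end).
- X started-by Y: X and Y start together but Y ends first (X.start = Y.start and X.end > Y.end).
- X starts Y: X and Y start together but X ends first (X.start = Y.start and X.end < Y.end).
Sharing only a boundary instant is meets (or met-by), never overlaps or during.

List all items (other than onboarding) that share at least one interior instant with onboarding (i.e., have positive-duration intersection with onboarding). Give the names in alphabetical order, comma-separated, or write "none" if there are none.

Target onboarding = [t=49, t=105].
audit [t=120, t=138] → after → no.
compaction [t=263, t=270] → after → no.
deploy [t=179, t=272] → after → no.
design_review [t=38, t=112] → contains → yes.
interview [t=33, t=54] → overlaps → yes.
load_test [t=13, t=53] → overlaps → yes.
lunch [t=20, t=60] → overlaps → yes.
reindex [t=105, t=145] → met-by → no.
soundcheck [t=125, t=256] → after → no.
sync_call [t=17, t=100] → overlaps → yes.
Result: design_review, interview, load_test, lunch, sync_call.

design_review, interview, load_test, lunch, sync_call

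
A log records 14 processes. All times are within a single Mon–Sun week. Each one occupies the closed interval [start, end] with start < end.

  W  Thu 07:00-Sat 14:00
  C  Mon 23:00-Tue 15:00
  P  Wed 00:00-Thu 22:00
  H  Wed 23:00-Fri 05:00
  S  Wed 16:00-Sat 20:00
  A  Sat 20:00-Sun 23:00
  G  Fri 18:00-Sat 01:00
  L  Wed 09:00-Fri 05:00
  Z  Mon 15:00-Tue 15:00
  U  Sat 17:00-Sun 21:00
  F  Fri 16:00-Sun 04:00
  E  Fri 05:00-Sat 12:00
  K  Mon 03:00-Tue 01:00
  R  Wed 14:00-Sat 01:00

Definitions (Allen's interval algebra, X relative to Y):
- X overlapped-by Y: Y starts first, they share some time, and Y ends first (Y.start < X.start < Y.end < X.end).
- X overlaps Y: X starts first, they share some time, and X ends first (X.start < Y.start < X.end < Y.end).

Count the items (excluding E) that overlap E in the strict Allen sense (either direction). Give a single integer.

Target E = [Fri 05:00, Sat 12:00].
A [Sat 20:00, Sun 23:00] → after → no.
C [Mon 23:00, Tue 15:00] → before → no.
F [Fri 16:00, Sun 04:00] → overlapped-by → counts.
G [Fri 18:00, Sat 01:00] → during → no.
H [Wed 23:00, Fri 05:00] → meets → no.
K [Mon 03:00, Tue 01:00] → before → no.
L [Wed 09:00, Fri 05:00] → meets → no.
P [Wed 00:00, Thu 22:00] → before → no.
R [Wed 14:00, Sat 01:00] → overlaps → counts.
S [Wed 16:00, Sat 20:00] → contains → no.
U [Sat 17:00, Sun 21:00] → after → no.
W [Thu 07:00, Sat 14:00] → contains → no.
Z [Mon 15:00, Tue 15:00] → before → no.
Total: 2.

2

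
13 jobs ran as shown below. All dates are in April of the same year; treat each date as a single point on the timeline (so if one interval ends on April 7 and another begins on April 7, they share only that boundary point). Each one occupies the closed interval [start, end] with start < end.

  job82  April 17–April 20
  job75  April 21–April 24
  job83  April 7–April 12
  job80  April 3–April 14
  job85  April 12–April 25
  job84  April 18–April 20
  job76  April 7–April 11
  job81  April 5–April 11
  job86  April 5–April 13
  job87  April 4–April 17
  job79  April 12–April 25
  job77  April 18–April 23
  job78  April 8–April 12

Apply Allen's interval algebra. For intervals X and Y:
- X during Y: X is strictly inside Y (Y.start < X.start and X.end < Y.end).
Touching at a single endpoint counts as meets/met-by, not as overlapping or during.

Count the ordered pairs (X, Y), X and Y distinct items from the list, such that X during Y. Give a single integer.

21

Checking all 156 ordered pairs for relation 'during'; matching pairs in alphabetical order:
(job75, job79): job75 during job79 ✓
(job75, job85): job75 during job85 ✓
(job76, job80): job76 during job80 ✓
(job76, job86): job76 during job86 ✓
(job76, job87): job76 during job87 ✓
(job77, job79): job77 during job79 ✓
(job77, job85): job77 during job85 ✓
(job78, job80): job78 during job80 ✓
(job78, job86): job78 during job86 ✓
(job78, job87): job78 during job87 ✓
(job81, job80): job81 during job80 ✓
(job81, job87): job81 during job87 ✓
(job82, job79): job82 during job79 ✓
(job82, job85): job82 during job85 ✓
(job83, job80): job83 during job80 ✓
(job83, job86): job83 during job86 ✓
(job83, job87): job83 during job87 ✓
(job84, job79): job84 during job79 ✓
(job84, job85): job84 during job85 ✓
(job86, job80): job86 during job80 ✓
(job86, job87): job86 during job87 ✓
Count: 21.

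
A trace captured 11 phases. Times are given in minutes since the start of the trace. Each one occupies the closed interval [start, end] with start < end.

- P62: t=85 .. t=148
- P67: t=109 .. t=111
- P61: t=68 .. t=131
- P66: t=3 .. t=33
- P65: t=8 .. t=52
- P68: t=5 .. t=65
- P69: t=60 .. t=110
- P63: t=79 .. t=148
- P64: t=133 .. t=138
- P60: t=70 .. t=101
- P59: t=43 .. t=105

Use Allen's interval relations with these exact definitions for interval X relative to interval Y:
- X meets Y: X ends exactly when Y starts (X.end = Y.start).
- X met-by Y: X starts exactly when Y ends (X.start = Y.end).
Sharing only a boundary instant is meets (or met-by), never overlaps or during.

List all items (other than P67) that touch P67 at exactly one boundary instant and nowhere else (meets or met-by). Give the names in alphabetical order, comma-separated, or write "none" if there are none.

none

Target P67 = [t=109, t=111].
P59 [t=43, t=105] → before → no.
P60 [t=70, t=101] → before → no.
P61 [t=68, t=131] → contains → no.
P62 [t=85, t=148] → contains → no.
P63 [t=79, t=148] → contains → no.
P64 [t=133, t=138] → after → no.
P65 [t=8, t=52] → before → no.
P66 [t=3, t=33] → before → no.
P68 [t=5, t=65] → before → no.
P69 [t=60, t=110] → overlaps → no.
Result: none.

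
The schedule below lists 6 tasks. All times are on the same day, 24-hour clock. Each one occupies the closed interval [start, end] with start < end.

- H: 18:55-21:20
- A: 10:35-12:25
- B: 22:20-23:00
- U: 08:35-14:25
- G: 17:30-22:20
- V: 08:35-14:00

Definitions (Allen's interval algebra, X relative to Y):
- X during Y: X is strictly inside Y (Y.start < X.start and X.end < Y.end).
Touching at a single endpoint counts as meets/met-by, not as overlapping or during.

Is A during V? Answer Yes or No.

Yes

A = [10:35, 12:25], V = [08:35, 14:00].
Actual relation of A to V: during.
Asked whether 'during' holds → Yes.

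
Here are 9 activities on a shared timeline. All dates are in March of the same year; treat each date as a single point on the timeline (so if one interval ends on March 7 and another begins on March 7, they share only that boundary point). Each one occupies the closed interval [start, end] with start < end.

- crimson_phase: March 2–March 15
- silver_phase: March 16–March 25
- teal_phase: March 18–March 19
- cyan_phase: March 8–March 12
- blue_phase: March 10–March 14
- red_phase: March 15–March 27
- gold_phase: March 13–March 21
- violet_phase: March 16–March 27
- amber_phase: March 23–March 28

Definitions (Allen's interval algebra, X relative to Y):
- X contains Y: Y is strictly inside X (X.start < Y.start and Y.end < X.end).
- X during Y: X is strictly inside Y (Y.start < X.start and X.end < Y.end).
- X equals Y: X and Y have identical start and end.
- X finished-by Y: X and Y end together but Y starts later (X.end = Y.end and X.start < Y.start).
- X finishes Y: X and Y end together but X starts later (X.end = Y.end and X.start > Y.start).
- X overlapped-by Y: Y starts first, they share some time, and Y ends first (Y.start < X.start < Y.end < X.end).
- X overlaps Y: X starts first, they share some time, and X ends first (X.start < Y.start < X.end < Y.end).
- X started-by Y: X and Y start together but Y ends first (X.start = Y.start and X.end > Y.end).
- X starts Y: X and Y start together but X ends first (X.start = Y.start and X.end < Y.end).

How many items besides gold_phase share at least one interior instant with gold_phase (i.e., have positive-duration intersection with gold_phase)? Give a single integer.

6

Target gold_phase = [March 13, March 21].
amber_phase [March 23, March 28] → after → no.
blue_phase [March 10, March 14] → overlaps → counts.
crimson_phase [March 2, March 15] → overlaps → counts.
cyan_phase [March 8, March 12] → before → no.
red_phase [March 15, March 27] → overlapped-by → counts.
silver_phase [March 16, March 25] → overlapped-by → counts.
teal_phase [March 18, March 19] → during → counts.
violet_phase [March 16, March 27] → overlapped-by → counts.
Total: 6.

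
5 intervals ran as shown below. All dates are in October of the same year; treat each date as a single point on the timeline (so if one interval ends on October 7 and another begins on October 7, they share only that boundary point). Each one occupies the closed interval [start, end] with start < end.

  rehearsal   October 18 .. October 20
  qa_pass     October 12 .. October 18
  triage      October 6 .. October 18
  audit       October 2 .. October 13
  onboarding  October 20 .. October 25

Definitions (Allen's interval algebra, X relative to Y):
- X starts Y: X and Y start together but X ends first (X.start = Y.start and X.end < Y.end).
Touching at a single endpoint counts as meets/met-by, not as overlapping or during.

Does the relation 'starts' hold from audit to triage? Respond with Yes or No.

No

audit = [October 2, October 13], triage = [October 6, October 18].
Actual relation of audit to triage: overlaps.
Asked whether 'starts' holds → No.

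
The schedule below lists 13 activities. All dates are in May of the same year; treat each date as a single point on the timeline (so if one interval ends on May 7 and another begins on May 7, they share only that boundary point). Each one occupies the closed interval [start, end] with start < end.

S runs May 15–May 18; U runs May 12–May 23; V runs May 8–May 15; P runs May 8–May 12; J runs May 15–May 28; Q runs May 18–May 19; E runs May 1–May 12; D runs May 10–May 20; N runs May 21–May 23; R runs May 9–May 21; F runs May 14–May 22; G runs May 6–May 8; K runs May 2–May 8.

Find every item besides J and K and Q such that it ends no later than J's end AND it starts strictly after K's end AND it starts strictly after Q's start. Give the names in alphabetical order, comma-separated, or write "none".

N

Conditions: its end is no later than J's end (X.end <= May 28) AND its start is strictly after K's end (X.start > May 8) AND its start is strictly after Q's start (X.start > May 18).
D: end May 20 <= May 28? ✓; start May 10 > May 8? ✓; start May 10 > May 18? ✗ → no.
E: end May 12 <= May 28? ✓; start May 1 > May 8? ✗; start May 1 > May 18? ✗ → no.
F: end May 22 <= May 28? ✓; start May 14 > May 8? ✓; start May 14 > May 18? ✗ → no.
G: end May 8 <= May 28? ✓; start May 6 > May 8? ✗; start May 6 > May 18? ✗ → no.
N: end May 23 <= May 28? ✓; start May 21 > May 8? ✓; start May 21 > May 18? ✓ → yes.
P: end May 12 <= May 28? ✓; start May 8 > May 8? ✗; start May 8 > May 18? ✗ → no.
R: end May 21 <= May 28? ✓; start May 9 > May 8? ✓; start May 9 > May 18? ✗ → no.
S: end May 18 <= May 28? ✓; start May 15 > May 8? ✓; start May 15 > May 18? ✗ → no.
U: end May 23 <= May 28? ✓; start May 12 > May 8? ✓; start May 12 > May 18? ✗ → no.
V: end May 15 <= May 28? ✓; start May 8 > May 8? ✗; start May 8 > May 18? ✗ → no.
Result: N.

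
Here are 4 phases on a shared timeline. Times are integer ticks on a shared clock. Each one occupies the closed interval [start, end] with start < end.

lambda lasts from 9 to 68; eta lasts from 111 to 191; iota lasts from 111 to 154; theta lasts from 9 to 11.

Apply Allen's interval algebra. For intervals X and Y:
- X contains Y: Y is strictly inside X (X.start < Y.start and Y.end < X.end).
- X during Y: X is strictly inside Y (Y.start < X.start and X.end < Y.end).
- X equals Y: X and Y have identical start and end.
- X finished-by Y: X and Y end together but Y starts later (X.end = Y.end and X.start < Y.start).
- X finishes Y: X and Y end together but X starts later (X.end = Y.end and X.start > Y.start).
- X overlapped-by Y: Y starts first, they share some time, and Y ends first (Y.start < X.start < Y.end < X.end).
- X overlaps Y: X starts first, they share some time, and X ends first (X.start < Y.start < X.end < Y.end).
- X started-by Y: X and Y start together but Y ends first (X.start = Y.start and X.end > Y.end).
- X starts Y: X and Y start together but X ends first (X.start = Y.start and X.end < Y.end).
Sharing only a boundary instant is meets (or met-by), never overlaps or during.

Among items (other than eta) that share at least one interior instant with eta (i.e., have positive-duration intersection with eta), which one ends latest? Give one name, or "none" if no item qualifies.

iota

Target eta = [111, 191].
iota [111, 154] → starts → candidate.
lambda [9, 68] → before → excluded.
theta [9, 11] → before → excluded.
Among candidates, latest end is 154 → iota.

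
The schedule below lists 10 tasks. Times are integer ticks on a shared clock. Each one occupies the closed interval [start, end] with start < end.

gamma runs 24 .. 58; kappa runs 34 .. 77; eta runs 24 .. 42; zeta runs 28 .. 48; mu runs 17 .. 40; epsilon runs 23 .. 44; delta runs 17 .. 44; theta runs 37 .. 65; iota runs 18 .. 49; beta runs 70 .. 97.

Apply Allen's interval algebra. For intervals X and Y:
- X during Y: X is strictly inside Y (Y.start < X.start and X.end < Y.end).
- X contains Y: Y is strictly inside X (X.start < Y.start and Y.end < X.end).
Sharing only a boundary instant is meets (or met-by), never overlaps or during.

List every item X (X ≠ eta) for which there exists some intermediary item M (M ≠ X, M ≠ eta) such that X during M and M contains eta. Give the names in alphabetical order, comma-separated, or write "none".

epsilon, zeta

Target eta = [24, 42].
Intermediaries M with M contains eta: delta, epsilon, iota.
Via delta — items with X during delta: none.
Via epsilon — items with X during epsilon: none.
Via iota — items with X during iota: epsilon, zeta.
Union: epsilon, zeta.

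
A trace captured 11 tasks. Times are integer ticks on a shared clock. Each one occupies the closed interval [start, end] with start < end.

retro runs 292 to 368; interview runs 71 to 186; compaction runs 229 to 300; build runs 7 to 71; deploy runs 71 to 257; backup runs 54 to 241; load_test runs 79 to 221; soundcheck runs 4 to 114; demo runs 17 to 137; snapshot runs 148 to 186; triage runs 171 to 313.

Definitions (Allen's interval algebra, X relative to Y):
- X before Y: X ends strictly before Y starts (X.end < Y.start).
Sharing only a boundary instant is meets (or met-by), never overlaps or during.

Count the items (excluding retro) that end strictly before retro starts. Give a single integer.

8

Target retro = [292, 368].
backup [54, 241] → before → counts.
build [7, 71] → before → counts.
compaction [229, 300] → overlaps → no.
demo [17, 137] → before → counts.
deploy [71, 257] → before → counts.
interview [71, 186] → before → counts.
load_test [79, 221] → before → counts.
snapshot [148, 186] → before → counts.
soundcheck [4, 114] → before → counts.
triage [171, 313] → overlaps → no.
Total: 8.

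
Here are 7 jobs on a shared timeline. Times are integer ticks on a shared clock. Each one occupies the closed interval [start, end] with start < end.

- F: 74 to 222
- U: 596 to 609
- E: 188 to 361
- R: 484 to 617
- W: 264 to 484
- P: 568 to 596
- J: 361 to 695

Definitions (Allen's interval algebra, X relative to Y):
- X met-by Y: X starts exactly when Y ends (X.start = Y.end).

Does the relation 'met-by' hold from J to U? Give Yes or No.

J = [361, 695], U = [596, 609].
Actual relation of J to U: contains.
Asked whether 'met-by' holds → No.

No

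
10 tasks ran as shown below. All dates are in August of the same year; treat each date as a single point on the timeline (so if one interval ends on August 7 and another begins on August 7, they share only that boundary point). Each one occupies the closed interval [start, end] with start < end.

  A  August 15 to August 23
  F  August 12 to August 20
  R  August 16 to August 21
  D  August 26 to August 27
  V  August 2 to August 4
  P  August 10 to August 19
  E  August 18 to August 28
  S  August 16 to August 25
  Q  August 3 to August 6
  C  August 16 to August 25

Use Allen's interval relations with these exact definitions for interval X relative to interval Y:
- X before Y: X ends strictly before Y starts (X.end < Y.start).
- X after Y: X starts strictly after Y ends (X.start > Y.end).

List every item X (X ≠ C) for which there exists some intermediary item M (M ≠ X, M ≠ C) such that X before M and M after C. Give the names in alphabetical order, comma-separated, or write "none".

Target C = [August 16, August 25].
Intermediaries M with M after C: D.
Via D — items with X before D: A, F, P, Q, R, S, V.
Union: A, F, P, Q, R, S, V.

A, F, P, Q, R, S, V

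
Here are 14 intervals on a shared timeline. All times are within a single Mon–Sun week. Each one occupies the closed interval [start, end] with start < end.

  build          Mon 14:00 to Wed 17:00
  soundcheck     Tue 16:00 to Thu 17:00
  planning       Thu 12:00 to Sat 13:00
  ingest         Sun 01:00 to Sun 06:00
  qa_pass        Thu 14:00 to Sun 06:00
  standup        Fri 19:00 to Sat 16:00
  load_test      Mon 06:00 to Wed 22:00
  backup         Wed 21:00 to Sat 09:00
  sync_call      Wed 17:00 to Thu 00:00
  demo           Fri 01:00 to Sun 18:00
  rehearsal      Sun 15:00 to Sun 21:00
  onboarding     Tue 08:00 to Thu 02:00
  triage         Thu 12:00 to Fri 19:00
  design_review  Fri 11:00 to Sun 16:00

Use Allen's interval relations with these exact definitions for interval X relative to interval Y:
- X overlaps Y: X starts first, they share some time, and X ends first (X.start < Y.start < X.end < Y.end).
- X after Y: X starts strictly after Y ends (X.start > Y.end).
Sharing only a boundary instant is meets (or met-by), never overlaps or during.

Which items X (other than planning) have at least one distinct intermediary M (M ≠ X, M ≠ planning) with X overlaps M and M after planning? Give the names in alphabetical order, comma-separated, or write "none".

Target planning = [Thu 12:00, Sat 13:00].
Intermediaries M with M after planning: ingest, rehearsal.
Via ingest — items with X overlaps ingest: none.
Via rehearsal — items with X overlaps rehearsal: demo, design_review.
Union: demo, design_review.

demo, design_review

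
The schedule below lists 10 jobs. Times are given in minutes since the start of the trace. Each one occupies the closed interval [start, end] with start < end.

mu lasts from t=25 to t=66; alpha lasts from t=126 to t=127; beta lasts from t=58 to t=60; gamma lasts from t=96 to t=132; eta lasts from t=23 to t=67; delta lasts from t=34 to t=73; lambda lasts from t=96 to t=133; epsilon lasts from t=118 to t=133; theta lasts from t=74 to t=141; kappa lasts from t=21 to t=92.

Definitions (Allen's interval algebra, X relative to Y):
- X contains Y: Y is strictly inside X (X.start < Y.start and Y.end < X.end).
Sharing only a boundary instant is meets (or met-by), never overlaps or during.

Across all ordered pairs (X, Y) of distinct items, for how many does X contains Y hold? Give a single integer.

15

Checking all 90 ordered pairs for relation 'contains'; matching pairs in alphabetical order:
(delta, beta): delta contains beta ✓
(epsilon, alpha): epsilon contains alpha ✓
(eta, beta): eta contains beta ✓
(eta, mu): eta contains mu ✓
(gamma, alpha): gamma contains alpha ✓
(kappa, beta): kappa contains beta ✓
(kappa, delta): kappa contains delta ✓
(kappa, eta): kappa contains eta ✓
(kappa, mu): kappa contains mu ✓
(lambda, alpha): lambda contains alpha ✓
(mu, beta): mu contains beta ✓
(theta, alpha): theta contains alpha ✓
(theta, epsilon): theta contains epsilon ✓
(theta, gamma): theta contains gamma ✓
(theta, lambda): theta contains lambda ✓
Count: 15.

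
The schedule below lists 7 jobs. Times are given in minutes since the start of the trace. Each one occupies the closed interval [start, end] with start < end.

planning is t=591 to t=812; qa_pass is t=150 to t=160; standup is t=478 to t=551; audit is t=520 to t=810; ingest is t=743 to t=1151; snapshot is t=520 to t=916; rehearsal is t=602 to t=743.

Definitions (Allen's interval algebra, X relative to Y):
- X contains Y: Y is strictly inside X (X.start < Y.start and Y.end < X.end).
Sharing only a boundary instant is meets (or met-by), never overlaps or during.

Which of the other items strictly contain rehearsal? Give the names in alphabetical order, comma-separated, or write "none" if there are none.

audit, planning, snapshot

Target rehearsal = [t=602, t=743].
audit [t=520, t=810] → contains → yes.
ingest [t=743, t=1151] → met-by → no.
planning [t=591, t=812] → contains → yes.
qa_pass [t=150, t=160] → before → no.
snapshot [t=520, t=916] → contains → yes.
standup [t=478, t=551] → before → no.
Result: audit, planning, snapshot.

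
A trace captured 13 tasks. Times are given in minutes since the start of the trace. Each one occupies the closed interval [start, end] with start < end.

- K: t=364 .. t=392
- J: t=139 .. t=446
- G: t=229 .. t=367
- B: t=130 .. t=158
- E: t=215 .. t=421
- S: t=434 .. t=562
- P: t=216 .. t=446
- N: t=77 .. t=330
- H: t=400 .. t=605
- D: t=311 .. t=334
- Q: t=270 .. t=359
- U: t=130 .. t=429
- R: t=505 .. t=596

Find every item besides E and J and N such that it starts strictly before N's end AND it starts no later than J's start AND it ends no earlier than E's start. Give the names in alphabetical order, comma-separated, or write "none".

U

Conditions: its start is strictly before N's end (X.start < t=330) AND its start is no later than J's start (X.start <= t=139) AND its end is no earlier than E's start (X.end >= t=215).
B: start t=130 < t=330? ✓; start t=130 <= t=139? ✓; end t=158 >= t=215? ✗ → no.
D: start t=311 < t=330? ✓; start t=311 <= t=139? ✗; end t=334 >= t=215? ✓ → no.
G: start t=229 < t=330? ✓; start t=229 <= t=139? ✗; end t=367 >= t=215? ✓ → no.
H: start t=400 < t=330? ✗; start t=400 <= t=139? ✗; end t=605 >= t=215? ✓ → no.
K: start t=364 < t=330? ✗; start t=364 <= t=139? ✗; end t=392 >= t=215? ✓ → no.
P: start t=216 < t=330? ✓; start t=216 <= t=139? ✗; end t=446 >= t=215? ✓ → no.
Q: start t=270 < t=330? ✓; start t=270 <= t=139? ✗; end t=359 >= t=215? ✓ → no.
R: start t=505 < t=330? ✗; start t=505 <= t=139? ✗; end t=596 >= t=215? ✓ → no.
S: start t=434 < t=330? ✗; start t=434 <= t=139? ✗; end t=562 >= t=215? ✓ → no.
U: start t=130 < t=330? ✓; start t=130 <= t=139? ✓; end t=429 >= t=215? ✓ → yes.
Result: U.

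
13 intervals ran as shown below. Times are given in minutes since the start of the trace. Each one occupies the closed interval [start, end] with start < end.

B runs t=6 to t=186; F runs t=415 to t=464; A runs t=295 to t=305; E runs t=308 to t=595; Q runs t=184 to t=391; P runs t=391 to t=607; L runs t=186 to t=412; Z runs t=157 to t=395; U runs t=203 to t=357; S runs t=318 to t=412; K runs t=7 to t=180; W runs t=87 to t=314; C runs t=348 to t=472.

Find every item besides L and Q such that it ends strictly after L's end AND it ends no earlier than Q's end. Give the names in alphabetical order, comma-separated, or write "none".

Conditions: its end is strictly after L's end (X.end > t=412) AND its end is no earlier than Q's end (X.end >= t=391).
A: end t=305 > t=412? ✗; end t=305 >= t=391? ✗ → no.
B: end t=186 > t=412? ✗; end t=186 >= t=391? ✗ → no.
C: end t=472 > t=412? ✓; end t=472 >= t=391? ✓ → yes.
E: end t=595 > t=412? ✓; end t=595 >= t=391? ✓ → yes.
F: end t=464 > t=412? ✓; end t=464 >= t=391? ✓ → yes.
K: end t=180 > t=412? ✗; end t=180 >= t=391? ✗ → no.
P: end t=607 > t=412? ✓; end t=607 >= t=391? ✓ → yes.
S: end t=412 > t=412? ✗; end t=412 >= t=391? ✓ → no.
U: end t=357 > t=412? ✗; end t=357 >= t=391? ✗ → no.
W: end t=314 > t=412? ✗; end t=314 >= t=391? ✗ → no.
Z: end t=395 > t=412? ✗; end t=395 >= t=391? ✓ → no.
Result: C, E, F, P.

C, E, F, P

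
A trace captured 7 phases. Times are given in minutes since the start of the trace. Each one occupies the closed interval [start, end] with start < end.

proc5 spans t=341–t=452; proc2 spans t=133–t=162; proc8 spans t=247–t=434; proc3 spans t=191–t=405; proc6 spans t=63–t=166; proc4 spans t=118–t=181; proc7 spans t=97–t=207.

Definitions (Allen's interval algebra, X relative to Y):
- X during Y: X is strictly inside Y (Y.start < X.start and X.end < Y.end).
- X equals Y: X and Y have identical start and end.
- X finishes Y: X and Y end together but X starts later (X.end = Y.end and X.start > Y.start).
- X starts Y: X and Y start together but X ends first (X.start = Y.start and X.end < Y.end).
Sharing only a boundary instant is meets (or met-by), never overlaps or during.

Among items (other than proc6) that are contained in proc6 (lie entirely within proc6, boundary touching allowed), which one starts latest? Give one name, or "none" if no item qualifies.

proc2

Target proc6 = [t=63, t=166].
proc2 [t=133, t=162] → during → candidate.
proc3 [t=191, t=405] → after → excluded.
proc4 [t=118, t=181] → overlapped-by → excluded.
proc5 [t=341, t=452] → after → excluded.
proc7 [t=97, t=207] → overlapped-by → excluded.
proc8 [t=247, t=434] → after → excluded.
Among candidates, latest start is t=133 → proc2.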